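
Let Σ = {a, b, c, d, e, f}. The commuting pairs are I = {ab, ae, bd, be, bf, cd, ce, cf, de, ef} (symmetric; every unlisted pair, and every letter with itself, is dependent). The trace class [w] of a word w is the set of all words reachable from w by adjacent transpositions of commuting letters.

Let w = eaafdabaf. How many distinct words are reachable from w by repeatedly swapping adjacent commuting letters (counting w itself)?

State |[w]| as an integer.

72

#0=e has no predecessor
#1=a has no predecessor
#2=a depends on [1:a]
#3=f depends on [2:a]
#4=d depends on [3:f]
#5=a depends on [4:d]
#6=b has no predecessor
#7=a depends on [5:a]
#8=f depends on [7:a]
sources: [0:e, 1:a, 6:b]
N(rest) = Σ N(rest − s) over sources s of rest; N(one piece) = 1:
  size 1 → [0]=1  [6]=1  [8]=1
  size 2 → [0,6]=2  [0,8]=2  [6,8]=2  [7,8]=1
  size 3 → [0,6,8]=6  [0,7,8]=3  [5,7,8]=1  [6,7,8]=3
  size 4 → [0,5,7,8]=4  [0,6,7,8]=12  [4,5,7,8]=1  [5,6,7,8]=4
  size 5 → [0,4,5,7,8]=5  [0,5,6,7,8]=20  [3,4,5,7,8]=1  [4,5,6,7,8]=5
  size 6 → [0,3,4,5,7,8]=6  [0,4,5,6,7,8]=30  [2,3,4,5,7,8]=1  [3,4,5,6,7,8]=6
  size 7 → [0,2,3,4,5,7,8]=7  [0,3,4,5,6,7,8]=42  [1,2,3,4,5,7,8]=1  [2,3,4,5,6,7,8]=7
  first=0(e) contributes 8
  first=1(a) contributes 56
  first=6(b) contributes 8
|[w]| = 72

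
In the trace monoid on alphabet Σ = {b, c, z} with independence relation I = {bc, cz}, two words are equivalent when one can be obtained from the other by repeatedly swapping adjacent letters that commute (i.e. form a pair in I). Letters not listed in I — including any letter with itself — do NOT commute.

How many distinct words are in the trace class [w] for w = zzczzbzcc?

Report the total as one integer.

84

piece 0:z — minimal
piece 1:z rests on {0:z}
piece 2:c — minimal
piece 3:z rests on {1:z}
piece 4:z rests on {3:z}
piece 5:b rests on {4:z}
piece 6:z rests on {5:b}
piece 7:c rests on {2:c}
piece 8:c rests on {7:c}
minimal pieces: {0:z, 2:c}
ways to finish when only these pieces remain (= sum over removing one remaining piece with nothing left below it):
  1 left: {6}→1  {8}→1
  2 left: {5,6}→1  {6,8}→2  {7,8}→1
  3 left: {2,7,8}→1  {4,5,6}→1  {5,6,8}→3  {6,7,8}→3
  4 left: {2,6,7,8}→4  {3,4,5,6}→1  {4,5,6,8}→4  {5,6,7,8}→6
  5 left: {1,3,4,5,6}→1  {2,5,6,7,8}→10  {3,4,5,6,8}→5  {4,5,6,7,8}→10
  6 left: {0,1,3,4,5,6}→1  {1,3,4,5,6,8}→6  {2,4,5,6,7,8}→20  {3,4,5,6,7,8}→15
  7 left: {0,1,3,4,5,6,8}→7  {1,3,4,5,6,7,8}→21  {2,3,4,5,6,7,8}→35
  placing 0:z first → 56 extensions
  placing 2:c first → 28 extensions
total linear extensions = 84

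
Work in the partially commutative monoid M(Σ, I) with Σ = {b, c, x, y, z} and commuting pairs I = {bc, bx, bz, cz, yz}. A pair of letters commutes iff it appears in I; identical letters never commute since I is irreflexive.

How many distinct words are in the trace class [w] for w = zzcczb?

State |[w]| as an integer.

0(z) covers ∅
1(z) covers 0:z
2(c) covers ∅
3(c) covers 2:c
4(z) covers 1:z
5(b) covers ∅
floor of heap: 0:z, 2:c, 5:b
completions by unplaced set U, small U first (add the entries for U minus each lowest piece of U):
  |U|=1: {3}:1  {4}:1  {5}:1
  |U|=2: {1,4}:1  {2,3}:1  {3,4}:2  {3,5}:2  {4,5}:2
  |U|=3: {0,1,4}:1  {1,3,4}:3  {1,4,5}:3  {2,3,4}:3  {2,3,5}:3  {3,4,5}:6
  |U|=4: {0,1,3,4}:4  {0,1,4,5}:4  {1,2,3,4}:6  {1,3,4,5}:12  {2,3,4,5}:12
  start at 0(z): 30
  start at 2(c): 20
  start at 5(b): 10
sum over floor = 60

60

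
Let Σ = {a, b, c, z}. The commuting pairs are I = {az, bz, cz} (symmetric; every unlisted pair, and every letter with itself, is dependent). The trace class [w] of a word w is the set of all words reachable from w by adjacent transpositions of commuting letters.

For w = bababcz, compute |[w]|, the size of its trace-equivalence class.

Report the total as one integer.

drop 0:b onto floor
drop 1:a onto {0:b}
drop 2:b onto {1:a}
drop 3:a onto {2:b}
drop 4:b onto {3:a}
drop 5:c onto {4:b}
drop 6:z onto floor
ground layer = {0:b, 6:z}
drop-orders for the pieces not yet dropped (sum over which currently-grounded one goes next):
  1 to go: {5} 1  {6} 1
  2 to go: {4,5} 1  {5,6} 2
  3 to go: {3,4,5} 1  {4,5,6} 3
  4 to go: {2,3,4,5} 1  {3,4,5,6} 4
  5 to go: {1,2,3,4,5} 1  {2,3,4,5,6} 5
  if 0:b drops first: 6 orders
  if 6:z drops first: 1 orders
heap linearizations: 7

7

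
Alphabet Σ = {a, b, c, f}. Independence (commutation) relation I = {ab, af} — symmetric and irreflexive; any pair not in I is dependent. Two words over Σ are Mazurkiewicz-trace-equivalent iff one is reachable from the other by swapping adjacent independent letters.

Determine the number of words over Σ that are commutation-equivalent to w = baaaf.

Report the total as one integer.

piece 0:b — minimal
piece 1:a — minimal
piece 2:a rests on {1:a}
piece 3:a rests on {2:a}
piece 4:f rests on {0:b}
minimal pieces: {0:b, 1:a}
ways to finish when only these pieces remain (= sum over removing one remaining piece with nothing left below it):
  1 left: {3}→1  {4}→1
  2 left: {0,4}→1  {2,3}→1  {3,4}→2
  3 left: {0,3,4}→3  {1,2,3}→1  {2,3,4}→3
  placing 0:b first → 4 extensions
  placing 1:a first → 6 extensions
total linear extensions = 10

10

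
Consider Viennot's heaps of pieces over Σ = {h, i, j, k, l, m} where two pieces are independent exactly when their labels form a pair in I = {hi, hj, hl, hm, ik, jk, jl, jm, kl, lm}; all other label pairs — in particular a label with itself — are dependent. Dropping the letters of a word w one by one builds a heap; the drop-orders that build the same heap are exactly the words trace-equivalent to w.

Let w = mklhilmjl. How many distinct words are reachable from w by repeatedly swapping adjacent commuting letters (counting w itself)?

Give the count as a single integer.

468

#0=m has no predecessor
#1=k depends on [0:m]
#2=l has no predecessor
#3=h depends on [1:k]
#4=i depends on [0:m, 2:l]
#5=l depends on [4:i]
#6=m depends on [1:k, 4:i]
#7=j depends on [4:i]
#8=l depends on [5:l]
sources: [0:m, 2:l]
N(rest) = Σ N(rest − s) over sources s of rest; N(one piece) = 1:
  size 1 → [3]=1  [6]=1  [7]=1  [8]=1
  size 2 → [3,6]=2  [3,7]=2  [3,8]=2  [5,8]=1  [6,7]=2  [6,8]=2  [7,8]=2
  size 3 → [1,3,6]=2  [3,5,8]=3  [3,6,7]=6  [3,6,8]=6  [3,7,8]=6  [5,6,8]=3  [5,7,8]=3  [6,7,8]=6
  size 4 → [1,3,6,7]=8  [1,3,6,8]=8  [3,5,6,8]=12  [3,5,7,8]=12  [3,6,7,8]=24  [5,6,7,8]=12
  size 5 → [1,3,5,6,8]=20  [1,3,6,7,8]=40  [3,5,6,7,8]=60  [4,5,6,7,8]=12
  size 6 → [1,3,5,6,7,8]=120  [2,4,5,6,7,8]=12  [3,4,5,6,7,8]=72
  size 7 → [1,3,4,5,6,7,8]=192  [2,3,4,5,6,7,8]=84
  first=0(m) contributes 276
  first=2(l) contributes 192
|[w]| = 468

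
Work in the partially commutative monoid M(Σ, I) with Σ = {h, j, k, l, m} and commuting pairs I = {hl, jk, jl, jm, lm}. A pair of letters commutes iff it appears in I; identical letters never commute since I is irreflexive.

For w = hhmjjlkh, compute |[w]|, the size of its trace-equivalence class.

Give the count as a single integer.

drop 0:h onto floor
drop 1:h onto {0:h}
drop 2:m onto {1:h}
drop 3:j onto {1:h}
drop 4:j onto {3:j}
drop 5:l onto floor
drop 6:k onto {2:m, 5:l}
drop 7:h onto {4:j, 6:k}
ground layer = {0:h, 5:l}
drop-orders for the pieces not yet dropped (sum over which currently-grounded one goes next):
  1 to go: {7} 1
  2 to go: {4,7} 1  {6,7} 1
  3 to go: {2,6,7} 1  {3,4,7} 1  {4,6,7} 2  {5,6,7} 1
  4 to go: {2,4,6,7} 3  {2,5,6,7} 2  {3,4,6,7} 3  {4,5,6,7} 3
  5 to go: {2,3,4,6,7} 6  {2,4,5,6,7} 8  {3,4,5,6,7} 6
  6 to go: {1,2,3,4,6,7} 6  {2,3,4,5,6,7} 20
  if 0:h drops first: 26 orders
  if 5:l drops first: 6 orders
heap linearizations: 32

32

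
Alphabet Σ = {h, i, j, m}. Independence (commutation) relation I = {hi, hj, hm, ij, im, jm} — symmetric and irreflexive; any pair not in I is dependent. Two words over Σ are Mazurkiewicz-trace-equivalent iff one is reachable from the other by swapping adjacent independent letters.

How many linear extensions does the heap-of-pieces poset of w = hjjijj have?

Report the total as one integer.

0(h) covers ∅
1(j) covers ∅
2(j) covers 1:j
3(i) covers ∅
4(j) covers 2:j
5(j) covers 4:j
floor of heap: 0:h, 1:j, 3:i
completions by unplaced set U, small U first (add the entries for U minus each lowest piece of U):
  |U|=1: {0}:1  {3}:1  {5}:1
  |U|=2: {0,3}:2  {0,5}:2  {3,5}:2  {4,5}:1
  |U|=3: {0,3,5}:6  {0,4,5}:3  {2,4,5}:1  {3,4,5}:3
  |U|=4: {0,2,4,5}:4  {0,3,4,5}:12  {1,2,4,5}:1  {2,3,4,5}:4
  start at 0(h): 5
  start at 1(j): 20
  start at 3(i): 5
sum over floor = 30

30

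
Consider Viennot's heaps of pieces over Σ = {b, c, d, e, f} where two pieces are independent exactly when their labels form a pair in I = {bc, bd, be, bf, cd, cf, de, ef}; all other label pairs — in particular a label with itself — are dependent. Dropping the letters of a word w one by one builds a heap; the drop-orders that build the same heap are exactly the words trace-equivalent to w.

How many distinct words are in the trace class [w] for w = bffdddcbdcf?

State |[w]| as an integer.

1980

#0=b has no predecessor
#1=f has no predecessor
#2=f depends on [1:f]
#3=d depends on [2:f]
#4=d depends on [3:d]
#5=d depends on [4:d]
#6=c has no predecessor
#7=b depends on [0:b]
#8=d depends on [5:d]
#9=c depends on [6:c]
#10=f depends on [8:d]
sources: [0:b, 1:f, 6:c]
N(rest) = Σ N(rest − s) over sources s of rest; N(one piece) = 1:
  size 1 → [7]=1  [9]=1  [10]=1
  size 2 → [0,7]=1  [6,9]=1  [7,9]=2  [7,10]=2  [8,10]=1  [9,10]=2
  size 3 → [0,7,9]=3  [0,7,10]=3  [5,8,10]=1  [6,7,9]=3  [6,9,10]=3  [7,8,10]=3  [7,9,10]=6  [8,9,10]=3
  size 4 → [0,6,7,9]=6  [0,7,8,10]=6  [0,7,9,10]=12  [4,5,8,10]=1  [5,7,8,10]=4  [5,8,9,10]=4  [6,7,9,10]=12  [6,8,9,10]=6  [7,8,9,10]=12
  size 5 → [0,5,7,8,10]=10  [0,6,7,9,10]=30  [0,7,8,9,10]=30  [3,4,5,8,10]=1  [4,5,7,8,10]=5  [4,5,8,9,10]=5  [5,6,8,9,10]=10  [5,7,8,9,10]=20  [6,7,8,9,10]=30
  size 6 → [0,4,5,7,8,10]=15  [0,5,7,8,9,10]=60  [0,6,7,8,9,10]=90  [2,3,4,5,8,10]=1  [3,4,5,7,8,10]=6  [3,4,5,8,9,10]=6  [4,5,6,8,9,10]=15  [4,5,7,8,9,10]=30  [5,6,7,8,9,10]=60
  size 7 → [0,3,4,5,7,8,10]=21  [0,4,5,7,8,9,10]=105  [0,5,6,7,8,9,10]=210  [1,2,3,4,5,8,10]=1  [2,3,4,5,7,8,10]=7  [2,3,4,5,8,9,10]=7  [3,4,5,6,8,9,10]=21  [3,4,5,7,8,9,10]=42  [4,5,6,7,8,9,10]=105
  size 8 → [0,2,3,4,5,7,8,10]=28  [0,3,4,5,7,8,9,10]=168  [0,4,5,6,7,8,9,10]=420  [1,2,3,4,5,7,8,10]=8  [1,2,3,4,5,8,9,10]=8  [2,3,4,5,6,8,9,10]=28  [2,3,4,5,7,8,9,10]=56  [3,4,5,6,7,8,9,10]=168
  size 9 → [0,1,2,3,4,5,7,8,10]=36  [0,2,3,4,5,7,8,9,10]=252  [0,3,4,5,6,7,8,9,10]=756  [1,2,3,4,5,6,8,9,10]=36  [1,2,3,4,5,7,8,9,10]=72  [2,3,4,5,6,7,8,9,10]=252
  first=0(b) contributes 360
  first=1(f) contributes 1260
  first=6(c) contributes 360
|[w]| = 1980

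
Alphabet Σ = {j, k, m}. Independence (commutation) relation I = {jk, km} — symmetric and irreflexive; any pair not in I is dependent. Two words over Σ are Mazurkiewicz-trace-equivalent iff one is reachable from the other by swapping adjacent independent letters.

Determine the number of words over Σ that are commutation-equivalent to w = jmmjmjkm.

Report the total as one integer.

0(j) covers ∅
1(m) covers 0:j
2(m) covers 1:m
3(j) covers 2:m
4(m) covers 3:j
5(j) covers 4:m
6(k) covers ∅
7(m) covers 5:j
floor of heap: 0:j, 6:k
completions by unplaced set U, small U first (add the entries for U minus each lowest piece of U):
  |U|=1: {6}:1  {7}:1
  |U|=2: {5,7}:1  {6,7}:2
  |U|=3: {4,5,7}:1  {5,6,7}:3
  |U|=4: {3,4,5,7}:1  {4,5,6,7}:4
  |U|=5: {2,3,4,5,7}:1  {3,4,5,6,7}:5
  |U|=6: {1,2,3,4,5,7}:1  {2,3,4,5,6,7}:6
  start at 0(j): 7
  start at 6(k): 1
sum over floor = 8

8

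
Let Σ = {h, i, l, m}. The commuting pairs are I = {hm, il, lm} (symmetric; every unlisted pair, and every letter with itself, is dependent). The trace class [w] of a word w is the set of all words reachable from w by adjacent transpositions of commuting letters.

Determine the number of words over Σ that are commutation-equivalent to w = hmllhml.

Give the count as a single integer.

21

drop 0:h onto floor
drop 1:m onto floor
drop 2:l onto {0:h}
drop 3:l onto {2:l}
drop 4:h onto {3:l}
drop 5:m onto {1:m}
drop 6:l onto {4:h}
ground layer = {0:h, 1:m}
drop-orders for the pieces not yet dropped (sum over which currently-grounded one goes next):
  1 to go: {5} 1  {6} 1
  2 to go: {1,5} 1  {4,6} 1  {5,6} 2
  3 to go: {1,5,6} 3  {3,4,6} 1  {4,5,6} 3
  4 to go: {1,4,5,6} 6  {2,3,4,6} 1  {3,4,5,6} 4
  5 to go: {0,2,3,4,6} 1  {1,3,4,5,6} 10  {2,3,4,5,6} 5
  if 0:h drops first: 15 orders
  if 1:m drops first: 6 orders
heap linearizations: 21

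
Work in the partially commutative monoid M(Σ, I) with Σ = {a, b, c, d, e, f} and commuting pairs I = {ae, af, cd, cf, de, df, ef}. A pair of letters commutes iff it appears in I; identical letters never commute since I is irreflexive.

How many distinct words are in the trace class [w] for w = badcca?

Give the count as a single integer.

3

#0=b has no predecessor
#1=a depends on [0:b]
#2=d depends on [1:a]
#3=c depends on [1:a]
#4=c depends on [3:c]
#5=a depends on [2:d, 4:c]
sources: [0:b]
N(rest) = Σ N(rest − s) over sources s of rest; N(one piece) = 1:
  size 1 → [5]=1
  size 2 → [2,5]=1  [4,5]=1
  size 3 → [2,4,5]=2  [3,4,5]=1
  size 4 → [2,3,4,5]=3
  first=0(b) contributes 3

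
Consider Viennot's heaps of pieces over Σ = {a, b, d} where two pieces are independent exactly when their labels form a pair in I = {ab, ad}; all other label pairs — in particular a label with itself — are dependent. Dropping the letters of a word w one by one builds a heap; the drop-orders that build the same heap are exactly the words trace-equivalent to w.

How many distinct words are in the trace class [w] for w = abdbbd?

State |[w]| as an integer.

0(a) covers ∅
1(b) covers ∅
2(d) covers 1:b
3(b) covers 2:d
4(b) covers 3:b
5(d) covers 4:b
floor of heap: 0:a, 1:b
completions by unplaced set U, small U first (add the entries for U minus each lowest piece of U):
  |U|=1: {0}:1  {5}:1
  |U|=2: {0,5}:2  {4,5}:1
  |U|=3: {0,4,5}:3  {3,4,5}:1
  |U|=4: {0,3,4,5}:4  {2,3,4,5}:1
  start at 0(a): 1
  start at 1(b): 5
sum over floor = 6

6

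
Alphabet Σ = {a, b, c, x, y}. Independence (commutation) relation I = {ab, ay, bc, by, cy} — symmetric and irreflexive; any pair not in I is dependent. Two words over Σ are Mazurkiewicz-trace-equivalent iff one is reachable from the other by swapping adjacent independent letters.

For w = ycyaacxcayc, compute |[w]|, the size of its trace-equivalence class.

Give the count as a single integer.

0(y) covers ∅
1(c) covers ∅
2(y) covers 0:y
3(a) covers 1:c
4(a) covers 3:a
5(c) covers 4:a
6(x) covers 2:y, 5:c
7(c) covers 6:x
8(a) covers 7:c
9(y) covers 6:x
10(c) covers 8:a
floor of heap: 0:y, 1:c
completions by unplaced set U, small U first (add the entries for U minus each lowest piece of U):
  |U|=1: {9}:1  {10}:1
  |U|=2: {8,10}:1  {9,10}:2
  |U|=3: {7,8,10}:1  {8,9,10}:3
  |U|=4: {7,8,9,10}:4
  |U|=5: {6,7,8,9,10}:4
  |U|=6: {2,6,7,8,9,10}:4  {5,6,7,8,9,10}:4
  |U|=7: {0,2,6,7,8,9,10}:4  {2,5,6,7,8,9,10}:8  {4,5,6,7,8,9,10}:4
  |U|=8: {0,2,5,6,7,8,9,10}:12  {2,4,5,6,7,8,9,10}:12  {3,4,5,6,7,8,9,10}:4
  |U|=9: {0,2,4,5,6,7,8,9,10}:24  {1,3,4,5,6,7,8,9,10}:4  {2,3,4,5,6,7,8,9,10}:16
  start at 0(y): 20
  start at 1(c): 40
sum over floor = 60

60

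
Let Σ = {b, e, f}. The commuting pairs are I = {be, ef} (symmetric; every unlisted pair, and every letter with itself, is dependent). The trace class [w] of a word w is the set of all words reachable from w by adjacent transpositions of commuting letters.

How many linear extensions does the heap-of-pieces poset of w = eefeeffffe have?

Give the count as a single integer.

252

0(e) covers ∅
1(e) covers 0:e
2(f) covers ∅
3(e) covers 1:e
4(e) covers 3:e
5(f) covers 2:f
6(f) covers 5:f
7(f) covers 6:f
8(f) covers 7:f
9(e) covers 4:e
floor of heap: 0:e, 2:f
completions by unplaced set U, small U first (add the entries for U minus each lowest piece of U):
  |U|=1: {8}:1  {9}:1
  |U|=2: {4,9}:1  {7,8}:1  {8,9}:2
  |U|=3: {3,4,9}:1  {4,8,9}:3  {6,7,8}:1  {7,8,9}:3
  |U|=4: {1,3,4,9}:1  {3,4,8,9}:4  {4,7,8,9}:6  {5,6,7,8}:1  {6,7,8,9}:4
  |U|=5: {0,1,3,4,9}:1  {1,3,4,8,9}:5  {2,5,6,7,8}:1  {3,4,7,8,9}:10  {4,6,7,8,9}:10  {5,6,7,8,9}:5
  |U|=6: {0,1,3,4,8,9}:6  {1,3,4,7,8,9}:15  {2,5,6,7,8,9}:6  {3,4,6,7,8,9}:20  {4,5,6,7,8,9}:15
  |U|=7: {0,1,3,4,7,8,9}:21  {1,3,4,6,7,8,9}:35  {2,4,5,6,7,8,9}:21  {3,4,5,6,7,8,9}:35
  |U|=8: {0,1,3,4,6,7,8,9}:56  {1,3,4,5,6,7,8,9}:70  {2,3,4,5,6,7,8,9}:56
  start at 0(e): 126
  start at 2(f): 126
sum over floor = 252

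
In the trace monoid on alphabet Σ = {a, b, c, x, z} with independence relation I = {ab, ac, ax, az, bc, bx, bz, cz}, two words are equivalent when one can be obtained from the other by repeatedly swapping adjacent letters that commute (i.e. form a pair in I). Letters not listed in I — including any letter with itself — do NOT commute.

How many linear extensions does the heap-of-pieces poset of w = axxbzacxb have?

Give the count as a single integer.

1512

#0=a has no predecessor
#1=x has no predecessor
#2=x depends on [1:x]
#3=b has no predecessor
#4=z depends on [2:x]
#5=a depends on [0:a]
#6=c depends on [2:x]
#7=x depends on [4:z, 6:c]
#8=b depends on [3:b]
sources: [0:a, 1:x, 3:b]
N(rest) = Σ N(rest − s) over sources s of rest; N(one piece) = 1:
  size 1 → [5]=1  [7]=1  [8]=1
  size 2 → [0,5]=1  [3,8]=1  [4,7]=1  [5,7]=2  [5,8]=2  [6,7]=1  [7,8]=2
  size 3 → [0,5,7]=3  [0,5,8]=3  [3,5,8]=3  [3,7,8]=3  [4,5,7]=3  [4,6,7]=2  [4,7,8]=3  [5,6,7]=3  [5,7,8]=6  [6,7,8]=3
  size 4 → [0,3,5,8]=6  [0,4,5,7]=6  [0,5,6,7]=6  [0,5,7,8]=12  [2,4,6,7]=2  [3,4,7,8]=6  [3,5,7,8]=12  [3,6,7,8]=6  [4,5,6,7]=8  [4,5,7,8]=12  [4,6,7,8]=8  [5,6,7,8]=12
  size 5 → [0,3,5,7,8]=30  [0,4,5,6,7]=20  [0,4,5,7,8]=30  [0,5,6,7,8]=30  [1,2,4,6,7]=2  [2,4,5,6,7]=10  [2,4,6,7,8]=10  [3,4,5,7,8]=30  [3,4,6,7,8]=20  [3,5,6,7,8]=30  [4,5,6,7,8]=40
  size 6 → [0,2,4,5,6,7]=30  [0,3,4,5,7,8]=90  [0,3,5,6,7,8]=90  [0,4,5,6,7,8]=120  [1,2,4,5,6,7]=12  [1,2,4,6,7,8]=12  [2,3,4,6,7,8]=30  [2,4,5,6,7,8]=60  [3,4,5,6,7,8]=120
  size 7 → [0,1,2,4,5,6,7]=42  [0,2,4,5,6,7,8]=210  [0,3,4,5,6,7,8]=420  [1,2,3,4,6,7,8]=42  [1,2,4,5,6,7,8]=84  [2,3,4,5,6,7,8]=210
  first=0(a) contributes 336
  first=1(x) contributes 840
  first=3(b) contributes 336
|[w]| = 1512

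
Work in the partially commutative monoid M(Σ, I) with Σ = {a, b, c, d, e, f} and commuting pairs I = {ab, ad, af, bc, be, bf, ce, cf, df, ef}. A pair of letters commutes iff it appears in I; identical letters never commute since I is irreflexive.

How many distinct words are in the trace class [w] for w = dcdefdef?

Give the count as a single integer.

28

piece 0:d — minimal
piece 1:c rests on {0:d}
piece 2:d rests on {1:c}
piece 3:e rests on {2:d}
piece 4:f — minimal
piece 5:d rests on {3:e}
piece 6:e rests on {5:d}
piece 7:f rests on {4:f}
minimal pieces: {0:d, 4:f}
ways to finish when only these pieces remain (= sum over removing one remaining piece with nothing left below it):
  1 left: {6}→1  {7}→1
  2 left: {4,7}→1  {5,6}→1  {6,7}→2
  3 left: {3,5,6}→1  {4,6,7}→3  {5,6,7}→3
  4 left: {2,3,5,6}→1  {3,5,6,7}→4  {4,5,6,7}→6
  5 left: {1,2,3,5,6}→1  {2,3,5,6,7}→5  {3,4,5,6,7}→10
  6 left: {0,1,2,3,5,6}→1  {1,2,3,5,6,7}→6  {2,3,4,5,6,7}→15
  placing 0:d first → 21 extensions
  placing 4:f first → 7 extensions
total linear extensions = 28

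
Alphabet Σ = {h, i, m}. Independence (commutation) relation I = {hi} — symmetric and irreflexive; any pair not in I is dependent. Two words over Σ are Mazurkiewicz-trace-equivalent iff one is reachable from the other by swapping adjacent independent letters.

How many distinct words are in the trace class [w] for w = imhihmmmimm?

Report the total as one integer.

3

0(i) covers ∅
1(m) covers 0:i
2(h) covers 1:m
3(i) covers 1:m
4(h) covers 2:h
5(m) covers 3:i, 4:h
6(m) covers 5:m
7(m) covers 6:m
8(i) covers 7:m
9(m) covers 8:i
10(m) covers 9:m
floor of heap: 0:i
completions by unplaced set U, small U first (add the entries for U minus each lowest piece of U):
  |U|=1: {10}:1
  |U|=2: {9,10}:1
  |U|=3: {8,9,10}:1
  |U|=4: {7,8,9,10}:1
  |U|=5: {6,7,8,9,10}:1
  |U|=6: {5,6,7,8,9,10}:1
  |U|=7: {3,5,6,7,8,9,10}:1  {4,5,6,7,8,9,10}:1
  |U|=8: {2,4,5,6,7,8,9,10}:1  {3,4,5,6,7,8,9,10}:2
  |U|=9: {2,3,4,5,6,7,8,9,10}:3
  start at 0(i): 3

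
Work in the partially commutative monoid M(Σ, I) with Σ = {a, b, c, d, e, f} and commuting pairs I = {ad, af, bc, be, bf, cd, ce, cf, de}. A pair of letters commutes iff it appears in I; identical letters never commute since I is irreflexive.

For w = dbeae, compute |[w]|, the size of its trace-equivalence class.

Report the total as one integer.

3

piece 0:d — minimal
piece 1:b rests on {0:d}
piece 2:e — minimal
piece 3:a rests on {1:b, 2:e}
piece 4:e rests on {3:a}
minimal pieces: {0:d, 2:e}
ways to finish when only these pieces remain (= sum over removing one remaining piece with nothing left below it):
  1 left: {4}→1
  2 left: {3,4}→1
  3 left: {1,3,4}→1  {2,3,4}→1
  placing 0:d first → 2 extensions
  placing 2:e first → 1 extensions
total linear extensions = 3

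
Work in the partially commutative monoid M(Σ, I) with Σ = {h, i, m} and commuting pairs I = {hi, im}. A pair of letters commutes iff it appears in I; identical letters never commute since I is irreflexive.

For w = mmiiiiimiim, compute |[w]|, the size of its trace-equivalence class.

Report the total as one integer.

330

piece 0:m — minimal
piece 1:m rests on {0:m}
piece 2:i — minimal
piece 3:i rests on {2:i}
piece 4:i rests on {3:i}
piece 5:i rests on {4:i}
piece 6:i rests on {5:i}
piece 7:m rests on {1:m}
piece 8:i rests on {6:i}
piece 9:i rests on {8:i}
piece 10:m rests on {7:m}
minimal pieces: {0:m, 2:i}
ways to finish when only these pieces remain (= sum over removing one remaining piece with nothing left below it):
  1 left: {9}→1  {10}→1
  2 left: {7,10}→1  {8,9}→1  {9,10}→2
  3 left: {1,7,10}→1  {6,8,9}→1  {7,9,10}→3  {8,9,10}→3
  4 left: {0,1,7,10}→1  {1,7,9,10}→4  {5,6,8,9}→1  {6,8,9,10}→4  {7,8,9,10}→6
  5 left: {0,1,7,9,10}→5  {1,7,8,9,10}→10  {4,5,6,8,9}→1  {5,6,8,9,10}→5  {6,7,8,9,10}→10
  6 left: {0,1,7,8,9,10}→15  {1,6,7,8,9,10}→20  {3,4,5,6,8,9}→1  {4,5,6,8,9,10}→6  {5,6,7,8,9,10}→15
  7 left: {0,1,6,7,8,9,10}→35  {1,5,6,7,8,9,10}→35  {2,3,4,5,6,8,9}→1  {3,4,5,6,8,9,10}→7  {4,5,6,7,8,9,10}→21
  8 left: {0,1,5,6,7,8,9,10}→70  {1,4,5,6,7,8,9,10}→56  {2,3,4,5,6,8,9,10}→8  {3,4,5,6,7,8,9,10}→28
  9 left: {0,1,4,5,6,7,8,9,10}→126  {1,3,4,5,6,7,8,9,10}→84  {2,3,4,5,6,7,8,9,10}→36
  placing 0:m first → 120 extensions
  placing 2:i first → 210 extensions
total linear extensions = 330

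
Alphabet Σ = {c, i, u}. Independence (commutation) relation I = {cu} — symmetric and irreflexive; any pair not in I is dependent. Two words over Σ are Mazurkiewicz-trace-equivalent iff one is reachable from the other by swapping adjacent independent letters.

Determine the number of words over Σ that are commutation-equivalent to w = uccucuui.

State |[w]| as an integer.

piece 0:u — minimal
piece 1:c — minimal
piece 2:c rests on {1:c}
piece 3:u rests on {0:u}
piece 4:c rests on {2:c}
piece 5:u rests on {3:u}
piece 6:u rests on {5:u}
piece 7:i rests on {4:c, 6:u}
minimal pieces: {0:u, 1:c}
ways to finish when only these pieces remain (= sum over removing one remaining piece with nothing left below it):
  1 left: {7}→1
  2 left: {4,7}→1  {6,7}→1
  3 left: {2,4,7}→1  {4,6,7}→2  {5,6,7}→1
  4 left: {1,2,4,7}→1  {2,4,6,7}→3  {3,5,6,7}→1  {4,5,6,7}→3
  5 left: {0,3,5,6,7}→1  {1,2,4,6,7}→4  {2,4,5,6,7}→6  {3,4,5,6,7}→4
  6 left: {0,3,4,5,6,7}→5  {1,2,4,5,6,7}→10  {2,3,4,5,6,7}→10
  placing 0:u first → 20 extensions
  placing 1:c first → 15 extensions
total linear extensions = 35

35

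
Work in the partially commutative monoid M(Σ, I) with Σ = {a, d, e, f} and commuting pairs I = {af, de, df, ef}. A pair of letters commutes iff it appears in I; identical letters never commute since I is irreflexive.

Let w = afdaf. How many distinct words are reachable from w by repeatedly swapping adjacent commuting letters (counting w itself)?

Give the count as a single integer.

piece 0:a — minimal
piece 1:f — minimal
piece 2:d rests on {0:a}
piece 3:a rests on {2:d}
piece 4:f rests on {1:f}
minimal pieces: {0:a, 1:f}
ways to finish when only these pieces remain (= sum over removing one remaining piece with nothing left below it):
  1 left: {3}→1  {4}→1
  2 left: {1,4}→1  {2,3}→1  {3,4}→2
  3 left: {0,2,3}→1  {1,3,4}→3  {2,3,4}→3
  placing 0:a first → 6 extensions
  placing 1:f first → 4 extensions
total linear extensions = 10

10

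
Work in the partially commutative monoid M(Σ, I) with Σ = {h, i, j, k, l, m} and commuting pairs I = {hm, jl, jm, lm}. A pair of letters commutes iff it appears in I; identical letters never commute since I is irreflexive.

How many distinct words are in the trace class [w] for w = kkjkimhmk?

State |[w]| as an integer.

3

drop 0:k onto floor
drop 1:k onto {0:k}
drop 2:j onto {1:k}
drop 3:k onto {2:j}
drop 4:i onto {3:k}
drop 5:m onto {4:i}
drop 6:h onto {4:i}
drop 7:m onto {5:m}
drop 8:k onto {6:h, 7:m}
ground layer = {0:k}
drop-orders for the pieces not yet dropped (sum over which currently-grounded one goes next):
  1 to go: {8} 1
  2 to go: {6,8} 1  {7,8} 1
  3 to go: {5,7,8} 1  {6,7,8} 2
  4 to go: {5,6,7,8} 3
  5 to go: {4,5,6,7,8} 3
  6 to go: {3,4,5,6,7,8} 3
  7 to go: {2,3,4,5,6,7,8} 3
  if 0:k drops first: 3 orders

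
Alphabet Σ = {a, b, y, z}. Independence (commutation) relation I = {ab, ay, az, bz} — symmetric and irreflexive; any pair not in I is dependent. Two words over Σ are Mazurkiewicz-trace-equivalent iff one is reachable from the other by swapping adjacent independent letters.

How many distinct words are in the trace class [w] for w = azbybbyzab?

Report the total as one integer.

180

piece 0:a — minimal
piece 1:z — minimal
piece 2:b — minimal
piece 3:y rests on {1:z, 2:b}
piece 4:b rests on {3:y}
piece 5:b rests on {4:b}
piece 6:y rests on {5:b}
piece 7:z rests on {6:y}
piece 8:a rests on {0:a}
piece 9:b rests on {6:y}
minimal pieces: {0:a, 1:z, 2:b}
ways to finish when only these pieces remain (= sum over removing one remaining piece with nothing left below it):
  1 left: {7}→1  {8}→1  {9}→1
  2 left: {0,8}→1  {7,8}→2  {7,9}→2  {8,9}→2
  3 left: {0,7,8}→3  {0,8,9}→3  {6,7,9}→2  {7,8,9}→6
  4 left: {0,7,8,9}→12  {5,6,7,9}→2  {6,7,8,9}→8
  5 left: {0,6,7,8,9}→20  {4,5,6,7,9}→2  {5,6,7,8,9}→10
  6 left: {0,5,6,7,8,9}→30  {3,4,5,6,7,9}→2  {4,5,6,7,8,9}→12
  7 left: {0,4,5,6,7,8,9}→42  {1,3,4,5,6,7,9}→2  {2,3,4,5,6,7,9}→2  {3,4,5,6,7,8,9}→14
  8 left: {0,3,4,5,6,7,8,9}→56  {1,2,3,4,5,6,7,9}→4  {1,3,4,5,6,7,8,9}→16  {2,3,4,5,6,7,8,9}→16
  placing 0:a first → 36 extensions
  placing 1:z first → 72 extensions
  placing 2:b first → 72 extensions
total linear extensions = 180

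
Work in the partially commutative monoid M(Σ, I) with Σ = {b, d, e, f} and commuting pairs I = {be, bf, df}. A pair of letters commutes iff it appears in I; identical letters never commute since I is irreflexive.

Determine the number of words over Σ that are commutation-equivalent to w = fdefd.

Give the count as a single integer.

4

0(f) covers ∅
1(d) covers ∅
2(e) covers 0:f, 1:d
3(f) covers 2:e
4(d) covers 2:e
floor of heap: 0:f, 1:d
completions by unplaced set U, small U first (add the entries for U minus each lowest piece of U):
  |U|=1: {3}:1  {4}:1
  |U|=2: {3,4}:2
  |U|=3: {2,3,4}:2
  start at 0(f): 2
  start at 1(d): 2
sum over floor = 4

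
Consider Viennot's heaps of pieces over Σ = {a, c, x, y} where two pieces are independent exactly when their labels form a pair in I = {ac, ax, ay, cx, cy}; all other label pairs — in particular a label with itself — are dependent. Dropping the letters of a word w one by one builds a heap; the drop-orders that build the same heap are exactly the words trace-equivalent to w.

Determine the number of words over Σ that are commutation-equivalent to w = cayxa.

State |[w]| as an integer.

30

#0=c has no predecessor
#1=a has no predecessor
#2=y has no predecessor
#3=x depends on [2:y]
#4=a depends on [1:a]
sources: [0:c, 1:a, 2:y]
N(rest) = Σ N(rest − s) over sources s of rest; N(one piece) = 1:
  size 1 → [0]=1  [3]=1  [4]=1
  size 2 → [0,3]=2  [0,4]=2  [1,4]=1  [2,3]=1  [3,4]=2
  size 3 → [0,1,4]=3  [0,2,3]=3  [0,3,4]=6  [1,3,4]=3  [2,3,4]=3
  first=0(c) contributes 6
  first=1(a) contributes 12
  first=2(y) contributes 12
|[w]| = 30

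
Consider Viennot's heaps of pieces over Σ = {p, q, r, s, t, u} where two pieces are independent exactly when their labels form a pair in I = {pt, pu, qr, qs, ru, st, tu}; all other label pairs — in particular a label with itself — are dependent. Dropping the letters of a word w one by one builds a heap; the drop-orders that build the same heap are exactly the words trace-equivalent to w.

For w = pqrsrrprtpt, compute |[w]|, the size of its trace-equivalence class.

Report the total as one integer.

15

0(p) covers ∅
1(q) covers 0:p
2(r) covers 0:p
3(s) covers 2:r
4(r) covers 3:s
5(r) covers 4:r
6(p) covers 1:q, 5:r
7(r) covers 6:p
8(t) covers 7:r
9(p) covers 7:r
10(t) covers 8:t
floor of heap: 0:p
completions by unplaced set U, small U first (add the entries for U minus each lowest piece of U):
  |U|=1: {9}:1  {10}:1
  |U|=2: {8,10}:1  {9,10}:2
  |U|=3: {8,9,10}:3
  |U|=4: {7,8,9,10}:3
  |U|=5: {6,7,8,9,10}:3
  |U|=6: {1,6,7,8,9,10}:3  {5,6,7,8,9,10}:3
  |U|=7: {1,5,6,7,8,9,10}:6  {4,5,6,7,8,9,10}:3
  |U|=8: {1,4,5,6,7,8,9,10}:9  {3,4,5,6,7,8,9,10}:3
  |U|=9: {1,3,4,5,6,7,8,9,10}:12  {2,3,4,5,6,7,8,9,10}:3
  start at 0(p): 15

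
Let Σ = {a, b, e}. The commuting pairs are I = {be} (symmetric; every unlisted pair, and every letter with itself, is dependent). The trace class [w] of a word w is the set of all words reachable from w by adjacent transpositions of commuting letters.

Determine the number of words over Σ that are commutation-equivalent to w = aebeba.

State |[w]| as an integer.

6

0(a) covers ∅
1(e) covers 0:a
2(b) covers 0:a
3(e) covers 1:e
4(b) covers 2:b
5(a) covers 3:e, 4:b
floor of heap: 0:a
completions by unplaced set U, small U first (add the entries for U minus each lowest piece of U):
  |U|=1: {5}:1
  |U|=2: {3,5}:1  {4,5}:1
  |U|=3: {1,3,5}:1  {2,4,5}:1  {3,4,5}:2
  |U|=4: {1,3,4,5}:3  {2,3,4,5}:3
  start at 0(a): 6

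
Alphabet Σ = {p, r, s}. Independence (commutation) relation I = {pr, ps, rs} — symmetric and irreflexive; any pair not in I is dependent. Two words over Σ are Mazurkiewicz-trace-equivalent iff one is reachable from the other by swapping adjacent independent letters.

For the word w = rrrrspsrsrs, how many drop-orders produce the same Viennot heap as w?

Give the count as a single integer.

2310

#0=r has no predecessor
#1=r depends on [0:r]
#2=r depends on [1:r]
#3=r depends on [2:r]
#4=s has no predecessor
#5=p has no predecessor
#6=s depends on [4:s]
#7=r depends on [3:r]
#8=s depends on [6:s]
#9=r depends on [7:r]
#10=s depends on [8:s]
sources: [0:r, 4:s, 5:p]
N(rest) = Σ N(rest − s) over sources s of rest; N(one piece) = 1:
  size 1 → [5]=1  [9]=1  [10]=1
  size 2 → [5,9]=2  [5,10]=2  [7,9]=1  [8,10]=1  [9,10]=2
  size 3 → [3,7,9]=1  [5,7,9]=3  [5,8,10]=3  [5,9,10]=6  [6,8,10]=1  [7,9,10]=3  [8,9,10]=3
  size 4 → [2,3,7,9]=1  [3,5,7,9]=4  [3,7,9,10]=4  [4,6,8,10]=1  [5,6,8,10]=4  [5,7,9,10]=12  [5,8,9,10]=12  [6,8,9,10]=4  [7,8,9,10]=6
  size 5 → [1,2,3,7,9]=1  [2,3,5,7,9]=5  [2,3,7,9,10]=5  [3,5,7,9,10]=20  [3,7,8,9,10]=10  [4,5,6,8,10]=5  [4,6,8,9,10]=5  [5,6,8,9,10]=20  [5,7,8,9,10]=30  [6,7,8,9,10]=10
  size 6 → [0,1,2,3,7,9]=1  [1,2,3,5,7,9]=6  [1,2,3,7,9,10]=6  [2,3,5,7,9,10]=30  [2,3,7,8,9,10]=15  [3,5,7,8,9,10]=60  [3,6,7,8,9,10]=20  [4,5,6,8,9,10]=30  [4,6,7,8,9,10]=15  [5,6,7,8,9,10]=60
  size 7 → [0,1,2,3,5,7,9]=7  [0,1,2,3,7,9,10]=7  [1,2,3,5,7,9,10]=42  [1,2,3,7,8,9,10]=21  [2,3,5,7,8,9,10]=105  [2,3,6,7,8,9,10]=35  [3,4,6,7,8,9,10]=35  [3,5,6,7,8,9,10]=140  [4,5,6,7,8,9,10]=105
  size 8 → [0,1,2,3,5,7,9,10]=56  [0,1,2,3,7,8,9,10]=28  [1,2,3,5,7,8,9,10]=168  [1,2,3,6,7,8,9,10]=56  [2,3,4,6,7,8,9,10]=70  [2,3,5,6,7,8,9,10]=280  [3,4,5,6,7,8,9,10]=280
  size 9 → [0,1,2,3,5,7,8,9,10]=252  [0,1,2,3,6,7,8,9,10]=84  [1,2,3,4,6,7,8,9,10]=126  [1,2,3,5,6,7,8,9,10]=504  [2,3,4,5,6,7,8,9,10]=630
  first=0(r) contributes 1260
  first=4(s) contributes 840
  first=5(p) contributes 210
|[w]| = 2310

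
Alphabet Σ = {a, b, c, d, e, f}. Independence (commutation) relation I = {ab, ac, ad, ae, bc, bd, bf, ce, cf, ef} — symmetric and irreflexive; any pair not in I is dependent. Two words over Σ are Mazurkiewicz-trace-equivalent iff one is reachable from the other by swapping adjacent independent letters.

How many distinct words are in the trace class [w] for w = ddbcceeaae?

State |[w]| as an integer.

0(d) covers ∅
1(d) covers 0:d
2(b) covers ∅
3(c) covers 1:d
4(c) covers 3:c
5(e) covers 1:d, 2:b
6(e) covers 5:e
7(a) covers ∅
8(a) covers 7:a
9(e) covers 6:e
floor of heap: 0:d, 2:b, 7:a
completions by unplaced set U, small U first (add the entries for U minus each lowest piece of U):
  |U|=1: {4}:1  {8}:1  {9}:1
  |U|=2: {3,4}:1  {4,8}:2  {4,9}:2  {6,9}:1  {7,8}:1  {8,9}:2
  |U|=3: {3,4,8}:3  {3,4,9}:3  {4,6,9}:3  {4,7,8}:3  {4,8,9}:6  {5,6,9}:1  {6,8,9}:3  {7,8,9}:3
  |U|=4: {2,5,6,9}:1  {3,4,6,9}:6  {3,4,7,8}:6  {3,4,8,9}:12  {4,5,6,9}:4  {4,6,8,9}:12  {4,7,8,9}:12  {5,6,8,9}:4  {6,7,8,9}:6
  |U|=5: {2,4,5,6,9}:5  {2,5,6,8,9}:5  {3,4,5,6,9}:10  {3,4,6,8,9}:30  {3,4,7,8,9}:30  {4,5,6,8,9}:20  {4,6,7,8,9}:30  {5,6,7,8,9}:10
  |U|=6: {1,3,4,5,6,9}:10  {2,3,4,5,6,9}:15  {2,4,5,6,8,9}:30  {2,5,6,7,8,9}:15  {3,4,5,6,8,9}:60  {3,4,6,7,8,9}:90  {4,5,6,7,8,9}:60
  |U|=7: {0,1,3,4,5,6,9}:10  {1,2,3,4,5,6,9}:25  {1,3,4,5,6,8,9}:70  {2,3,4,5,6,8,9}:105  {2,4,5,6,7,8,9}:105  {3,4,5,6,7,8,9}:210
  |U|=8: {0,1,2,3,4,5,6,9}:35  {0,1,3,4,5,6,8,9}:80  {1,2,3,4,5,6,8,9}:200  {1,3,4,5,6,7,8,9}:280  {2,3,4,5,6,7,8,9}:420
  start at 0(d): 900
  start at 2(b): 360
  start at 7(a): 315
sum over floor = 1575

1575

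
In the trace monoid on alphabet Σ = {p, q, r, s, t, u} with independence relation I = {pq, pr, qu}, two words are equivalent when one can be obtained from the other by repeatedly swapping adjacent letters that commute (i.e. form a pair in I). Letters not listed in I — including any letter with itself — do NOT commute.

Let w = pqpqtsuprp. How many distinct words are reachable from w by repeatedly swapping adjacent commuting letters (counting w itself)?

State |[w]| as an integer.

drop 0:p onto floor
drop 1:q onto floor
drop 2:p onto {0:p}
drop 3:q onto {1:q}
drop 4:t onto {2:p, 3:q}
drop 5:s onto {4:t}
drop 6:u onto {5:s}
drop 7:p onto {6:u}
drop 8:r onto {6:u}
drop 9:p onto {7:p}
ground layer = {0:p, 1:q}
drop-orders for the pieces not yet dropped (sum over which currently-grounded one goes next):
  1 to go: {8} 1  {9} 1
  2 to go: {7,9} 1  {8,9} 2
  3 to go: {7,8,9} 3
  4 to go: {6,7,8,9} 3
  5 to go: {5,6,7,8,9} 3
  6 to go: {4,5,6,7,8,9} 3
  7 to go: {2,4,5,6,7,8,9} 3  {3,4,5,6,7,8,9} 3
  8 to go: {0,2,4,5,6,7,8,9} 3  {1,3,4,5,6,7,8,9} 3  {2,3,4,5,6,7,8,9} 6
  if 0:p drops first: 9 orders
  if 1:q drops first: 9 orders
heap linearizations: 18

18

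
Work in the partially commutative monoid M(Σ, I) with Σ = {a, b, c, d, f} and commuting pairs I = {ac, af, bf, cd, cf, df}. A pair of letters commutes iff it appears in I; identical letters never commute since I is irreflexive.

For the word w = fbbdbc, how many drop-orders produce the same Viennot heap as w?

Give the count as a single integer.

drop 0:f onto floor
drop 1:b onto floor
drop 2:b onto {1:b}
drop 3:d onto {2:b}
drop 4:b onto {3:d}
drop 5:c onto {4:b}
ground layer = {0:f, 1:b}
drop-orders for the pieces not yet dropped (sum over which currently-grounded one goes next):
  1 to go: {0} 1  {5} 1
  2 to go: {0,5} 2  {4,5} 1
  3 to go: {0,4,5} 3  {3,4,5} 1
  4 to go: {0,3,4,5} 4  {2,3,4,5} 1
  if 0:f drops first: 1 orders
  if 1:b drops first: 5 orders
heap linearizations: 6

6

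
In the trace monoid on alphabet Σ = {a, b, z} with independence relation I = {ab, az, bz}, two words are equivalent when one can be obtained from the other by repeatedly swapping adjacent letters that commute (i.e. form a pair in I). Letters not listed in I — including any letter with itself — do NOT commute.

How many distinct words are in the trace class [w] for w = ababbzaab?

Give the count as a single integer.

630

#0=a has no predecessor
#1=b has no predecessor
#2=a depends on [0:a]
#3=b depends on [1:b]
#4=b depends on [3:b]
#5=z has no predecessor
#6=a depends on [2:a]
#7=a depends on [6:a]
#8=b depends on [4:b]
sources: [0:a, 1:b, 5:z]
N(rest) = Σ N(rest − s) over sources s of rest; N(one piece) = 1:
  size 1 → [5]=1  [7]=1  [8]=1
  size 2 → [4,8]=1  [5,7]=2  [5,8]=2  [6,7]=1  [7,8]=2
  size 3 → [2,6,7]=1  [3,4,8]=1  [4,5,8]=3  [4,7,8]=3  [5,6,7]=3  [5,7,8]=6  [6,7,8]=3
  size 4 → [0,2,6,7]=1  [1,3,4,8]=1  [2,5,6,7]=4  [2,6,7,8]=4  [3,4,5,8]=4  [3,4,7,8]=4  [4,5,7,8]=12  [4,6,7,8]=6  [5,6,7,8]=12
  size 5 → [0,2,5,6,7]=5  [0,2,6,7,8]=5  [1,3,4,5,8]=5  [1,3,4,7,8]=5  [2,4,6,7,8]=10  [2,5,6,7,8]=20  [3,4,5,7,8]=20  [3,4,6,7,8]=10  [4,5,6,7,8]=30
  size 6 → [0,2,4,6,7,8]=15  [0,2,5,6,7,8]=30  [1,3,4,5,7,8]=30  [1,3,4,6,7,8]=15  [2,3,4,6,7,8]=20  [2,4,5,6,7,8]=60  [3,4,5,6,7,8]=60
  size 7 → [0,2,3,4,6,7,8]=35  [0,2,4,5,6,7,8]=105  [1,2,3,4,6,7,8]=35  [1,3,4,5,6,7,8]=105  [2,3,4,5,6,7,8]=140
  first=0(a) contributes 280
  first=1(b) contributes 280
  first=5(z) contributes 70
|[w]| = 630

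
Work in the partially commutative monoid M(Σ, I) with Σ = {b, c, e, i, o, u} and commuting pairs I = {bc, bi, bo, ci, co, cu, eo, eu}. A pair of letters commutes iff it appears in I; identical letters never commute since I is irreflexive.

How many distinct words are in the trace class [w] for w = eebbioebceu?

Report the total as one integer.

#0=e has no predecessor
#1=e depends on [0:e]
#2=b depends on [1:e]
#3=b depends on [2:b]
#4=i depends on [1:e]
#5=o depends on [4:i]
#6=e depends on [3:b, 4:i]
#7=b depends on [6:e]
#8=c depends on [6:e]
#9=e depends on [7:b, 8:c]
#10=u depends on [5:o, 7:b]
sources: [0:e]
N(rest) = Σ N(rest − s) over sources s of rest; N(one piece) = 1:
  size 1 → [9]=1  [10]=1
  size 2 → [5,10]=1  [8,9]=1  [9,10]=2
  size 3 → [5,9,10]=3  [7,9,10]=2  [8,9,10]=3
  size 4 → [5,7,9,10]=5  [5,8,9,10]=6  [7,8,9,10]=5
  size 5 → [5,7,8,9,10]=16  [6,7,8,9,10]=5
  size 6 → [3,6,7,8,9,10]=5  [5,6,7,8,9,10]=21
  size 7 → [2,3,6,7,8,9,10]=5  [3,5,6,7,8,9,10]=26  [4,5,6,7,8,9,10]=21
  size 8 → [2,3,5,6,7,8,9,10]=31  [3,4,5,6,7,8,9,10]=47
  size 9 → [2,3,4,5,6,7,8,9,10]=78
  first=0(e) contributes 78

78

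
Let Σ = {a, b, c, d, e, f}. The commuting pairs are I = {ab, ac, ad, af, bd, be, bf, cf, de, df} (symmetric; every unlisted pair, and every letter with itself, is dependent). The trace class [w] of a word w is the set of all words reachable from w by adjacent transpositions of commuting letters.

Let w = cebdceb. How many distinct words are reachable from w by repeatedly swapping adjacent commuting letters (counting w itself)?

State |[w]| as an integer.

drop 0:c onto floor
drop 1:e onto {0:c}
drop 2:b onto {0:c}
drop 3:d onto {0:c}
drop 4:c onto {1:e, 2:b, 3:d}
drop 5:e onto {4:c}
drop 6:b onto {4:c}
ground layer = {0:c}
drop-orders for the pieces not yet dropped (sum over which currently-grounded one goes next):
  1 to go: {5} 1  {6} 1
  2 to go: {5,6} 2
  3 to go: {4,5,6} 2
  4 to go: {1,4,5,6} 2  {2,4,5,6} 2  {3,4,5,6} 2
  5 to go: {1,2,4,5,6} 4  {1,3,4,5,6} 4  {2,3,4,5,6} 4
  if 0:c drops first: 12 orders

12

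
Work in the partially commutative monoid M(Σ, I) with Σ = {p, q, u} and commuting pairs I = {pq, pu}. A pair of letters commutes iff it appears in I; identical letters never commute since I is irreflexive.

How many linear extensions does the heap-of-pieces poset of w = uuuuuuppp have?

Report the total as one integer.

piece 0:u — minimal
piece 1:u rests on {0:u}
piece 2:u rests on {1:u}
piece 3:u rests on {2:u}
piece 4:u rests on {3:u}
piece 5:u rests on {4:u}
piece 6:p — minimal
piece 7:p rests on {6:p}
piece 8:p rests on {7:p}
minimal pieces: {0:u, 6:p}
ways to finish when only these pieces remain (= sum over removing one remaining piece with nothing left below it):
  1 left: {5}→1  {8}→1
  2 left: {4,5}→1  {5,8}→2  {7,8}→1
  3 left: {3,4,5}→1  {4,5,8}→3  {5,7,8}→3  {6,7,8}→1
  4 left: {2,3,4,5}→1  {3,4,5,8}→4  {4,5,7,8}→6  {5,6,7,8}→4
  5 left: {1,2,3,4,5}→1  {2,3,4,5,8}→5  {3,4,5,7,8}→10  {4,5,6,7,8}→10
  6 left: {0,1,2,3,4,5}→1  {1,2,3,4,5,8}→6  {2,3,4,5,7,8}→15  {3,4,5,6,7,8}→20
  7 left: {0,1,2,3,4,5,8}→7  {1,2,3,4,5,7,8}→21  {2,3,4,5,6,7,8}→35
  placing 0:u first → 56 extensions
  placing 6:p first → 28 extensions
total linear extensions = 84

84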